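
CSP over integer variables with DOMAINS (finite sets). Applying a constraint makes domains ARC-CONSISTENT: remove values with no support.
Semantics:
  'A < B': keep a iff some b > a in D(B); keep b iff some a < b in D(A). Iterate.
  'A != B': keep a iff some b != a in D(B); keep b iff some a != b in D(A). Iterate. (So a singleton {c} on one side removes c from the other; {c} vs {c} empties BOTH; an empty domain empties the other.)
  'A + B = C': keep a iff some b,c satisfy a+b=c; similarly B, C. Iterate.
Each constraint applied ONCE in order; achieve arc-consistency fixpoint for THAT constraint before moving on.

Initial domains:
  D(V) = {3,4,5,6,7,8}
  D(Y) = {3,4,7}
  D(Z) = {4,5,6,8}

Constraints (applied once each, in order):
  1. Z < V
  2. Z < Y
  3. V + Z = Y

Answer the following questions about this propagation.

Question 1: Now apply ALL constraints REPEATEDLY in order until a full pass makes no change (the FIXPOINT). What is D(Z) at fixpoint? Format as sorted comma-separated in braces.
Answer: {}

Derivation:
pass 0 (initial): D(Z)={4,5,6,8}
pass 1: V {3,4,5,6,7,8}->{}; Y {3,4,7}->{}; Z {4,5,6,8}->{}
pass 2: no change
Fixpoint after 2 passes: D(Z) = {}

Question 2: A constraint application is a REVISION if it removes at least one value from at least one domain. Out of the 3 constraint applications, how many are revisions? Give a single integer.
Answer: 3

Derivation:
Constraint 1 (Z < V) on D(Z)={4,5,6,8} D(V)={3,4,5,6,7,8}: Z {4,5,6,8}->{4,5,6}; V {3,4,5,6,7,8}->{5,6,7,8} => REVISION
Constraint 2 (Z < Y) on D(Z)={4,5,6} D(Y)={3,4,7}: Y {3,4,7}->{7} => REVISION
Constraint 3 (V + Z = Y) on D(V)={5,6,7,8} D(Z)={4,5,6} D(Y)={7}: V {5,6,7,8}->{}; Z {4,5,6}->{}; Y {7}->{} => REVISION
Total revisions = 3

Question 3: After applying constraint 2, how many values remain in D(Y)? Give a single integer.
Answer: 1

Derivation:
Constraint 1 (Z < V) on D(Z)={4,5,6,8} D(V)={3,4,5,6,7,8}: Z {4,5,6,8}->{4,5,6}; V {3,4,5,6,7,8}->{5,6,7,8}
Constraint 2 (Z < Y) on D(Z)={4,5,6} D(Y)={3,4,7}: Y {3,4,7}->{7}
So after constraint 2: D(Y)={7}, size = 1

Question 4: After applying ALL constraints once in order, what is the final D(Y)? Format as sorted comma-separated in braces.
Constraint 1 (Z < V) on D(Z)={4,5,6,8} D(V)={3,4,5,6,7,8}: Z {4,5,6,8}->{4,5,6}; V {3,4,5,6,7,8}->{5,6,7,8}
Constraint 2 (Z < Y) on D(Z)={4,5,6} D(Y)={3,4,7}: Y {3,4,7}->{7}
Constraint 3 (V + Z = Y) on D(V)={5,6,7,8} D(Z)={4,5,6} D(Y)={7}: V {5,6,7,8}->{}; Z {4,5,6}->{}; Y {7}->{}
So after all 3 constraints: D(Y) = {}

Answer: {}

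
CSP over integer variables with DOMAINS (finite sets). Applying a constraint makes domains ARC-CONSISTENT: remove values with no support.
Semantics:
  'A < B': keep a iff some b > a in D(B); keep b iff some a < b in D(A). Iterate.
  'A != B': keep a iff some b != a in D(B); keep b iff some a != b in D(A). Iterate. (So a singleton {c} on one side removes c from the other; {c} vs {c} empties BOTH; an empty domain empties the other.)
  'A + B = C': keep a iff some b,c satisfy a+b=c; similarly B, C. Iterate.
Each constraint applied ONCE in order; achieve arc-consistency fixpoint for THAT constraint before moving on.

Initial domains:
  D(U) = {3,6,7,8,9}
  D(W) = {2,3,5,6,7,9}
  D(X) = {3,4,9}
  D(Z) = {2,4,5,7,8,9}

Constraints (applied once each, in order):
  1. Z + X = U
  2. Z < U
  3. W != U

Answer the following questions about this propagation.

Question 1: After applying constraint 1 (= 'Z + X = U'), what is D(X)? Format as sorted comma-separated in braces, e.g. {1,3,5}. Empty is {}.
Constraint 1 (Z + X = U) on D(Z)={2,4,5,7,8,9} D(X)={3,4,9} D(U)={3,6,7,8,9}: Z {2,4,5,7,8,9}->{2,4,5}; X {3,4,9}->{3,4}; U {3,6,7,8,9}->{6,7,8,9}
So after constraint 1: D(X) = {3,4}

Answer: {3,4}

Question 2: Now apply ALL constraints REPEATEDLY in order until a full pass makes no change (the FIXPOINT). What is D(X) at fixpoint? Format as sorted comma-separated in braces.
pass 0 (initial): D(X)={3,4,9}
pass 1: U {3,6,7,8,9}->{6,7,8,9}; X {3,4,9}->{3,4}; Z {2,4,5,7,8,9}->{2,4,5}
pass 2: no change
Fixpoint after 2 passes: D(X) = {3,4}

Answer: {3,4}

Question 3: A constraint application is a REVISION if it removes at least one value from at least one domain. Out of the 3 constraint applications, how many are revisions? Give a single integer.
Constraint 1 (Z + X = U) on D(Z)={2,4,5,7,8,9} D(X)={3,4,9} D(U)={3,6,7,8,9}: Z {2,4,5,7,8,9}->{2,4,5}; X {3,4,9}->{3,4}; U {3,6,7,8,9}->{6,7,8,9} => REVISION
Constraint 2 (Z < U) on D(Z)={2,4,5} D(U)={6,7,8,9}: no change => not a revision
Constraint 3 (W != U) on D(W)={2,3,5,6,7,9} D(U)={6,7,8,9}: no change => not a revision
Total revisions = 1

Answer: 1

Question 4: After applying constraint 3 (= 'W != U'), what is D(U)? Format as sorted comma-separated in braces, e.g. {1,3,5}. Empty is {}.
Constraint 1 (Z + X = U) on D(Z)={2,4,5,7,8,9} D(X)={3,4,9} D(U)={3,6,7,8,9}: Z {2,4,5,7,8,9}->{2,4,5}; X {3,4,9}->{3,4}; U {3,6,7,8,9}->{6,7,8,9}
Constraint 2 (Z < U) on D(Z)={2,4,5} D(U)={6,7,8,9}: no change
Constraint 3 (W != U) on D(W)={2,3,5,6,7,9} D(U)={6,7,8,9}: no change
So after constraint 3: D(U) = {6,7,8,9}

Answer: {6,7,8,9}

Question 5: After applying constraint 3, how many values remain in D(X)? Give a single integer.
Answer: 2

Derivation:
Constraint 1 (Z + X = U) on D(Z)={2,4,5,7,8,9} D(X)={3,4,9} D(U)={3,6,7,8,9}: Z {2,4,5,7,8,9}->{2,4,5}; X {3,4,9}->{3,4}; U {3,6,7,8,9}->{6,7,8,9}
Constraint 2 (Z < U) on D(Z)={2,4,5} D(U)={6,7,8,9}: no change
Constraint 3 (W != U) on D(W)={2,3,5,6,7,9} D(U)={6,7,8,9}: no change
So after constraint 3: D(X)={3,4}, size = 2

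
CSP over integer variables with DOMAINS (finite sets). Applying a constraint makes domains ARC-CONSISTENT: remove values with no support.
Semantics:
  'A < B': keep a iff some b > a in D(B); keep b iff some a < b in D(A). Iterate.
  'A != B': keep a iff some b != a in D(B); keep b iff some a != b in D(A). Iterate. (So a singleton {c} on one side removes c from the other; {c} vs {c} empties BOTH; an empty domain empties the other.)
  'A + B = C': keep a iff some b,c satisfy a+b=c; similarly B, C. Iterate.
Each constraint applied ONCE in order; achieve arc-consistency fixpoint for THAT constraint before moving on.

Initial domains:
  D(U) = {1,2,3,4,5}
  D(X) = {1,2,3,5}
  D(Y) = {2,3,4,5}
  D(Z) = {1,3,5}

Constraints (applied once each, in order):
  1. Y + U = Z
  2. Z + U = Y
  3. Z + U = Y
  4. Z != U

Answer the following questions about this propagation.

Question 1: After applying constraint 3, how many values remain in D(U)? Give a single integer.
Constraint 1 (Y + U = Z) on D(Y)={2,3,4,5} D(U)={1,2,3,4,5} D(Z)={1,3,5}: Y {2,3,4,5}->{2,3,4}; U {1,2,3,4,5}->{1,2,3}; Z {1,3,5}->{3,5}
Constraint 2 (Z + U = Y) on D(Z)={3,5} D(U)={1,2,3} D(Y)={2,3,4}: Z {3,5}->{3}; U {1,2,3}->{1}; Y {2,3,4}->{4}
Constraint 3 (Z + U = Y) on D(Z)={3} D(U)={1} D(Y)={4}: no change
So after constraint 3: D(U)={1}, size = 1

Answer: 1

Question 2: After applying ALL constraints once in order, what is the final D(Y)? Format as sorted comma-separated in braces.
Answer: {4}

Derivation:
Constraint 1 (Y + U = Z) on D(Y)={2,3,4,5} D(U)={1,2,3,4,5} D(Z)={1,3,5}: Y {2,3,4,5}->{2,3,4}; U {1,2,3,4,5}->{1,2,3}; Z {1,3,5}->{3,5}
Constraint 2 (Z + U = Y) on D(Z)={3,5} D(U)={1,2,3} D(Y)={2,3,4}: Z {3,5}->{3}; U {1,2,3}->{1}; Y {2,3,4}->{4}
Constraint 3 (Z + U = Y) on D(Z)={3} D(U)={1} D(Y)={4}: no change
Constraint 4 (Z != U) on D(Z)={3} D(U)={1}: no change
So after all 4 constraints: D(Y) = {4}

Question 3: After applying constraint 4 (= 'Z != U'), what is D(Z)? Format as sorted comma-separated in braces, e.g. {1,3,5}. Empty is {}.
Answer: {3}

Derivation:
Constraint 1 (Y + U = Z) on D(Y)={2,3,4,5} D(U)={1,2,3,4,5} D(Z)={1,3,5}: Y {2,3,4,5}->{2,3,4}; U {1,2,3,4,5}->{1,2,3}; Z {1,3,5}->{3,5}
Constraint 2 (Z + U = Y) on D(Z)={3,5} D(U)={1,2,3} D(Y)={2,3,4}: Z {3,5}->{3}; U {1,2,3}->{1}; Y {2,3,4}->{4}
Constraint 3 (Z + U = Y) on D(Z)={3} D(U)={1} D(Y)={4}: no change
Constraint 4 (Z != U) on D(Z)={3} D(U)={1}: no change
So after constraint 4: D(Z) = {3}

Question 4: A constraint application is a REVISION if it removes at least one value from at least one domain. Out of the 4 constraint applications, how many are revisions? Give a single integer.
Answer: 2

Derivation:
Constraint 1 (Y + U = Z) on D(Y)={2,3,4,5} D(U)={1,2,3,4,5} D(Z)={1,3,5}: Y {2,3,4,5}->{2,3,4}; U {1,2,3,4,5}->{1,2,3}; Z {1,3,5}->{3,5} => REVISION
Constraint 2 (Z + U = Y) on D(Z)={3,5} D(U)={1,2,3} D(Y)={2,3,4}: Z {3,5}->{3}; U {1,2,3}->{1}; Y {2,3,4}->{4} => REVISION
Constraint 3 (Z + U = Y) on D(Z)={3} D(U)={1} D(Y)={4}: no change => not a revision
Constraint 4 (Z != U) on D(Z)={3} D(U)={1}: no change => not a revision
Total revisions = 2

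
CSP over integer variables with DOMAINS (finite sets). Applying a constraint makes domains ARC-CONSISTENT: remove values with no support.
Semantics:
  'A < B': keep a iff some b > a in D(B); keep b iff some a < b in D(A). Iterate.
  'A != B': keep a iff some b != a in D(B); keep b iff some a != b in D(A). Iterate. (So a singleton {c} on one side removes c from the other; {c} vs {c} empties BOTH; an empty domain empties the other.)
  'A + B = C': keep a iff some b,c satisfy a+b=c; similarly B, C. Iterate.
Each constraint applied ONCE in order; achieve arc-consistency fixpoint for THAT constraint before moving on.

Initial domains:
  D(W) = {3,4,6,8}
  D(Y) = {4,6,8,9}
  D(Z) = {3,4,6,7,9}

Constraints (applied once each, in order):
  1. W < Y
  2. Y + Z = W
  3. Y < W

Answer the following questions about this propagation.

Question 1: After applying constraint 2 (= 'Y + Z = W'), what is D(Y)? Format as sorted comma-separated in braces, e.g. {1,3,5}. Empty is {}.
Answer: {4}

Derivation:
Constraint 1 (W < Y) on D(W)={3,4,6,8} D(Y)={4,6,8,9}: no change
Constraint 2 (Y + Z = W) on D(Y)={4,6,8,9} D(Z)={3,4,6,7,9} D(W)={3,4,6,8}: Y {4,6,8,9}->{4}; Z {3,4,6,7,9}->{4}; W {3,4,6,8}->{8}
So after constraint 2: D(Y) = {4}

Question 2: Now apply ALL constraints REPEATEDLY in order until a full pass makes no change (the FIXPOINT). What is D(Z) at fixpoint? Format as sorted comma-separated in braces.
Answer: {}

Derivation:
pass 0 (initial): D(Z)={3,4,6,7,9}
pass 1: W {3,4,6,8}->{8}; Y {4,6,8,9}->{4}; Z {3,4,6,7,9}->{4}
pass 2: W {8}->{}; Y {4}->{}; Z {4}->{}
pass 3: no change
Fixpoint after 3 passes: D(Z) = {}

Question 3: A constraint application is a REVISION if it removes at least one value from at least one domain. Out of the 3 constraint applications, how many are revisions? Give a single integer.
Constraint 1 (W < Y) on D(W)={3,4,6,8} D(Y)={4,6,8,9}: no change => not a revision
Constraint 2 (Y + Z = W) on D(Y)={4,6,8,9} D(Z)={3,4,6,7,9} D(W)={3,4,6,8}: Y {4,6,8,9}->{4}; Z {3,4,6,7,9}->{4}; W {3,4,6,8}->{8} => REVISION
Constraint 3 (Y < W) on D(Y)={4} D(W)={8}: no change => not a revision
Total revisions = 1

Answer: 1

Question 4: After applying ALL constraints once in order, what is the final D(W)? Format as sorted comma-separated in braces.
Constraint 1 (W < Y) on D(W)={3,4,6,8} D(Y)={4,6,8,9}: no change
Constraint 2 (Y + Z = W) on D(Y)={4,6,8,9} D(Z)={3,4,6,7,9} D(W)={3,4,6,8}: Y {4,6,8,9}->{4}; Z {3,4,6,7,9}->{4}; W {3,4,6,8}->{8}
Constraint 3 (Y < W) on D(Y)={4} D(W)={8}: no change
So after all 3 constraints: D(W) = {8}

Answer: {8}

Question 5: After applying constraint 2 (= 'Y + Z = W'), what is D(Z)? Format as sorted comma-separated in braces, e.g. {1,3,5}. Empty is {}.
Constraint 1 (W < Y) on D(W)={3,4,6,8} D(Y)={4,6,8,9}: no change
Constraint 2 (Y + Z = W) on D(Y)={4,6,8,9} D(Z)={3,4,6,7,9} D(W)={3,4,6,8}: Y {4,6,8,9}->{4}; Z {3,4,6,7,9}->{4}; W {3,4,6,8}->{8}
So after constraint 2: D(Z) = {4}

Answer: {4}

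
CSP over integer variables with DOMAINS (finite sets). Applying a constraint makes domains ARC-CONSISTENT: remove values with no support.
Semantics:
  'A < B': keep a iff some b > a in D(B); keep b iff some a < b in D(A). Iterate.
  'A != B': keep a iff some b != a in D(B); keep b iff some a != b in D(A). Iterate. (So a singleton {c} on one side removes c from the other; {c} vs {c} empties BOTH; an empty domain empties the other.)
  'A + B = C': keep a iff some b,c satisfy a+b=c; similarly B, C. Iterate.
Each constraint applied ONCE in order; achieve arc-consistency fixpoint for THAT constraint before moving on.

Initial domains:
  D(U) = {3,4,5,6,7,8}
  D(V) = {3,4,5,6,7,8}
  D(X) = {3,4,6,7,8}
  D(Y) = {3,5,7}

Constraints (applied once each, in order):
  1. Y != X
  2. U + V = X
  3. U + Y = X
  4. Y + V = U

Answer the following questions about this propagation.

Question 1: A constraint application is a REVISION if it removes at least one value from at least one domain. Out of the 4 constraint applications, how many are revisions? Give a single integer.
Constraint 1 (Y != X) on D(Y)={3,5,7} D(X)={3,4,6,7,8}: no change => not a revision
Constraint 2 (U + V = X) on D(U)={3,4,5,6,7,8} D(V)={3,4,5,6,7,8} D(X)={3,4,6,7,8}: U {3,4,5,6,7,8}->{3,4,5}; V {3,4,5,6,7,8}->{3,4,5}; X {3,4,6,7,8}->{6,7,8} => REVISION
Constraint 3 (U + Y = X) on D(U)={3,4,5} D(Y)={3,5,7} D(X)={6,7,8}: Y {3,5,7}->{3,5} => REVISION
Constraint 4 (Y + V = U) on D(Y)={3,5} D(V)={3,4,5} D(U)={3,4,5}: Y {3,5}->{}; V {3,4,5}->{}; U {3,4,5}->{} => REVISION
Total revisions = 3

Answer: 3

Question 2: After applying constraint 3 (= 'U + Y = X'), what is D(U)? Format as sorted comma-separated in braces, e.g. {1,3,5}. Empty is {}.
Constraint 1 (Y != X) on D(Y)={3,5,7} D(X)={3,4,6,7,8}: no change
Constraint 2 (U + V = X) on D(U)={3,4,5,6,7,8} D(V)={3,4,5,6,7,8} D(X)={3,4,6,7,8}: U {3,4,5,6,7,8}->{3,4,5}; V {3,4,5,6,7,8}->{3,4,5}; X {3,4,6,7,8}->{6,7,8}
Constraint 3 (U + Y = X) on D(U)={3,4,5} D(Y)={3,5,7} D(X)={6,7,8}: Y {3,5,7}->{3,5}
So after constraint 3: D(U) = {3,4,5}

Answer: {3,4,5}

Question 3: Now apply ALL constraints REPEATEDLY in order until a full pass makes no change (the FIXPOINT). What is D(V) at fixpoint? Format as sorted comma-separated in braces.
Answer: {}

Derivation:
pass 0 (initial): D(V)={3,4,5,6,7,8}
pass 1: U {3,4,5,6,7,8}->{}; V {3,4,5,6,7,8}->{}; X {3,4,6,7,8}->{6,7,8}; Y {3,5,7}->{}
pass 2: X {6,7,8}->{}
pass 3: no change
Fixpoint after 3 passes: D(V) = {}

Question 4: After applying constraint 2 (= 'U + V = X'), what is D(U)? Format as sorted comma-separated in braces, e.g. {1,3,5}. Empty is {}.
Answer: {3,4,5}

Derivation:
Constraint 1 (Y != X) on D(Y)={3,5,7} D(X)={3,4,6,7,8}: no change
Constraint 2 (U + V = X) on D(U)={3,4,5,6,7,8} D(V)={3,4,5,6,7,8} D(X)={3,4,6,7,8}: U {3,4,5,6,7,8}->{3,4,5}; V {3,4,5,6,7,8}->{3,4,5}; X {3,4,6,7,8}->{6,7,8}
So after constraint 2: D(U) = {3,4,5}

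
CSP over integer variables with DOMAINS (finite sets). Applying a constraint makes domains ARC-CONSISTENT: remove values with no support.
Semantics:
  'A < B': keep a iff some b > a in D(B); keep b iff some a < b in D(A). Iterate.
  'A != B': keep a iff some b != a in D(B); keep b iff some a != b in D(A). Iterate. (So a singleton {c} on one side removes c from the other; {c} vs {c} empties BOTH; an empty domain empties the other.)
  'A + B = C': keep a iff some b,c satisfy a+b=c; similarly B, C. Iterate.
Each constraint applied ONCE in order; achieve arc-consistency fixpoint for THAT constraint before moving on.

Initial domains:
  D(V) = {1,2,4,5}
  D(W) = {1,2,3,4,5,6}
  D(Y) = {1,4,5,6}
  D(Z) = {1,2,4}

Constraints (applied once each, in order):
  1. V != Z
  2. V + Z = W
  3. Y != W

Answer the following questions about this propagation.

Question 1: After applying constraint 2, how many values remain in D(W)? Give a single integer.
Answer: 5

Derivation:
Constraint 1 (V != Z) on D(V)={1,2,4,5} D(Z)={1,2,4}: no change
Constraint 2 (V + Z = W) on D(V)={1,2,4,5} D(Z)={1,2,4} D(W)={1,2,3,4,5,6}: W {1,2,3,4,5,6}->{2,3,4,5,6}
So after constraint 2: D(W)={2,3,4,5,6}, size = 5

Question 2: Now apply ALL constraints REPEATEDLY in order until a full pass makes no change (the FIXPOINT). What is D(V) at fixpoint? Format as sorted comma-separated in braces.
pass 0 (initial): D(V)={1,2,4,5}
pass 1: W {1,2,3,4,5,6}->{2,3,4,5,6}
pass 2: no change
Fixpoint after 2 passes: D(V) = {1,2,4,5}

Answer: {1,2,4,5}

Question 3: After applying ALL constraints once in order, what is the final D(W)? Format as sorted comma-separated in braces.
Answer: {2,3,4,5,6}

Derivation:
Constraint 1 (V != Z) on D(V)={1,2,4,5} D(Z)={1,2,4}: no change
Constraint 2 (V + Z = W) on D(V)={1,2,4,5} D(Z)={1,2,4} D(W)={1,2,3,4,5,6}: W {1,2,3,4,5,6}->{2,3,4,5,6}
Constraint 3 (Y != W) on D(Y)={1,4,5,6} D(W)={2,3,4,5,6}: no change
So after all 3 constraints: D(W) = {2,3,4,5,6}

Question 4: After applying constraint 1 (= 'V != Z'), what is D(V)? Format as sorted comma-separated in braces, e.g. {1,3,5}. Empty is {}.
Constraint 1 (V != Z) on D(V)={1,2,4,5} D(Z)={1,2,4}: no change
So after constraint 1: D(V) = {1,2,4,5}

Answer: {1,2,4,5}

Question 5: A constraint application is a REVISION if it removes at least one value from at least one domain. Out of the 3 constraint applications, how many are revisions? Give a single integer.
Answer: 1

Derivation:
Constraint 1 (V != Z) on D(V)={1,2,4,5} D(Z)={1,2,4}: no change => not a revision
Constraint 2 (V + Z = W) on D(V)={1,2,4,5} D(Z)={1,2,4} D(W)={1,2,3,4,5,6}: W {1,2,3,4,5,6}->{2,3,4,5,6} => REVISION
Constraint 3 (Y != W) on D(Y)={1,4,5,6} D(W)={2,3,4,5,6}: no change => not a revision
Total revisions = 1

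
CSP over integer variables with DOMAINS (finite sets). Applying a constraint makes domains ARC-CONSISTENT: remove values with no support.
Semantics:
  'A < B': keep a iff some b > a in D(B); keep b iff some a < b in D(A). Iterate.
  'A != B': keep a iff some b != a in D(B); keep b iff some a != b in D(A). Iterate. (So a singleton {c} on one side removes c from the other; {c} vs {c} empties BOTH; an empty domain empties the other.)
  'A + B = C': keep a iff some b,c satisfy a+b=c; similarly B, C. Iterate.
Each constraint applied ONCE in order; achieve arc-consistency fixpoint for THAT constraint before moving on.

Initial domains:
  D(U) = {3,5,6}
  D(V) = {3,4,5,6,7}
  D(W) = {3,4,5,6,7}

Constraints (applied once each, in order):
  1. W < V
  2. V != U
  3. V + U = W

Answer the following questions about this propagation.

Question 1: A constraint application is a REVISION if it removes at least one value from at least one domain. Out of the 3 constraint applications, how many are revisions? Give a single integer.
Answer: 2

Derivation:
Constraint 1 (W < V) on D(W)={3,4,5,6,7} D(V)={3,4,5,6,7}: W {3,4,5,6,7}->{3,4,5,6}; V {3,4,5,6,7}->{4,5,6,7} => REVISION
Constraint 2 (V != U) on D(V)={4,5,6,7} D(U)={3,5,6}: no change => not a revision
Constraint 3 (V + U = W) on D(V)={4,5,6,7} D(U)={3,5,6} D(W)={3,4,5,6}: V {4,5,6,7}->{}; U {3,5,6}->{}; W {3,4,5,6}->{} => REVISION
Total revisions = 2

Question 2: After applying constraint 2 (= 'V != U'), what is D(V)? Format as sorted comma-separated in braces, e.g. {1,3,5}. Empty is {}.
Answer: {4,5,6,7}

Derivation:
Constraint 1 (W < V) on D(W)={3,4,5,6,7} D(V)={3,4,5,6,7}: W {3,4,5,6,7}->{3,4,5,6}; V {3,4,5,6,7}->{4,5,6,7}
Constraint 2 (V != U) on D(V)={4,5,6,7} D(U)={3,5,6}: no change
So after constraint 2: D(V) = {4,5,6,7}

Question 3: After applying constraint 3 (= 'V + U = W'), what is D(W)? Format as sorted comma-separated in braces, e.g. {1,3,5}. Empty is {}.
Answer: {}

Derivation:
Constraint 1 (W < V) on D(W)={3,4,5,6,7} D(V)={3,4,5,6,7}: W {3,4,5,6,7}->{3,4,5,6}; V {3,4,5,6,7}->{4,5,6,7}
Constraint 2 (V != U) on D(V)={4,5,6,7} D(U)={3,5,6}: no change
Constraint 3 (V + U = W) on D(V)={4,5,6,7} D(U)={3,5,6} D(W)={3,4,5,6}: V {4,5,6,7}->{}; U {3,5,6}->{}; W {3,4,5,6}->{}
So after constraint 3: D(W) = {}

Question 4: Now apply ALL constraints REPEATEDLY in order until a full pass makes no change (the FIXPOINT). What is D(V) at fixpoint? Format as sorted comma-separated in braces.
pass 0 (initial): D(V)={3,4,5,6,7}
pass 1: U {3,5,6}->{}; V {3,4,5,6,7}->{}; W {3,4,5,6,7}->{}
pass 2: no change
Fixpoint after 2 passes: D(V) = {}

Answer: {}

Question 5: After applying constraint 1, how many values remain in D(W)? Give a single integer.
Constraint 1 (W < V) on D(W)={3,4,5,6,7} D(V)={3,4,5,6,7}: W {3,4,5,6,7}->{3,4,5,6}; V {3,4,5,6,7}->{4,5,6,7}
So after constraint 1: D(W)={3,4,5,6}, size = 4

Answer: 4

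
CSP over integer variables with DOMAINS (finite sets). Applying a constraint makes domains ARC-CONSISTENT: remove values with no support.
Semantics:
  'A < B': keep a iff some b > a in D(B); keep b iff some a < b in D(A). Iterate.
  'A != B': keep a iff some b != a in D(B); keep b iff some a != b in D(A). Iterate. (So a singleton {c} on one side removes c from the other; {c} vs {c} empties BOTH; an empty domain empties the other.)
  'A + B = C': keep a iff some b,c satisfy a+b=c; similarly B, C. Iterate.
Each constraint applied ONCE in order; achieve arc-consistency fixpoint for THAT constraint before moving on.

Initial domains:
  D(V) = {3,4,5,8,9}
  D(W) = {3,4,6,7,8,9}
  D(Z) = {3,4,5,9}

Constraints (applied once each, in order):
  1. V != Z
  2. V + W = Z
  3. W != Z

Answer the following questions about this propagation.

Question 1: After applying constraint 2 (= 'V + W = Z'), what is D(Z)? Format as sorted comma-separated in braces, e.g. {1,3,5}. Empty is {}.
Answer: {9}

Derivation:
Constraint 1 (V != Z) on D(V)={3,4,5,8,9} D(Z)={3,4,5,9}: no change
Constraint 2 (V + W = Z) on D(V)={3,4,5,8,9} D(W)={3,4,6,7,8,9} D(Z)={3,4,5,9}: V {3,4,5,8,9}->{3,5}; W {3,4,6,7,8,9}->{4,6}; Z {3,4,5,9}->{9}
So after constraint 2: D(Z) = {9}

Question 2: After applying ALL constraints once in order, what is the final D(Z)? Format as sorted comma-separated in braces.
Answer: {9}

Derivation:
Constraint 1 (V != Z) on D(V)={3,4,5,8,9} D(Z)={3,4,5,9}: no change
Constraint 2 (V + W = Z) on D(V)={3,4,5,8,9} D(W)={3,4,6,7,8,9} D(Z)={3,4,5,9}: V {3,4,5,8,9}->{3,5}; W {3,4,6,7,8,9}->{4,6}; Z {3,4,5,9}->{9}
Constraint 3 (W != Z) on D(W)={4,6} D(Z)={9}: no change
So after all 3 constraints: D(Z) = {9}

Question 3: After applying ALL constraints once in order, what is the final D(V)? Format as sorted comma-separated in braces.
Constraint 1 (V != Z) on D(V)={3,4,5,8,9} D(Z)={3,4,5,9}: no change
Constraint 2 (V + W = Z) on D(V)={3,4,5,8,9} D(W)={3,4,6,7,8,9} D(Z)={3,4,5,9}: V {3,4,5,8,9}->{3,5}; W {3,4,6,7,8,9}->{4,6}; Z {3,4,5,9}->{9}
Constraint 3 (W != Z) on D(W)={4,6} D(Z)={9}: no change
So after all 3 constraints: D(V) = {3,5}

Answer: {3,5}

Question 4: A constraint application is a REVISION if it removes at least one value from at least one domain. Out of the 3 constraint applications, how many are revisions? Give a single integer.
Answer: 1

Derivation:
Constraint 1 (V != Z) on D(V)={3,4,5,8,9} D(Z)={3,4,5,9}: no change => not a revision
Constraint 2 (V + W = Z) on D(V)={3,4,5,8,9} D(W)={3,4,6,7,8,9} D(Z)={3,4,5,9}: V {3,4,5,8,9}->{3,5}; W {3,4,6,7,8,9}->{4,6}; Z {3,4,5,9}->{9} => REVISION
Constraint 3 (W != Z) on D(W)={4,6} D(Z)={9}: no change => not a revision
Total revisions = 1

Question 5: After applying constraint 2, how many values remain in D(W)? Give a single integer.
Answer: 2

Derivation:
Constraint 1 (V != Z) on D(V)={3,4,5,8,9} D(Z)={3,4,5,9}: no change
Constraint 2 (V + W = Z) on D(V)={3,4,5,8,9} D(W)={3,4,6,7,8,9} D(Z)={3,4,5,9}: V {3,4,5,8,9}->{3,5}; W {3,4,6,7,8,9}->{4,6}; Z {3,4,5,9}->{9}
So after constraint 2: D(W)={4,6}, size = 2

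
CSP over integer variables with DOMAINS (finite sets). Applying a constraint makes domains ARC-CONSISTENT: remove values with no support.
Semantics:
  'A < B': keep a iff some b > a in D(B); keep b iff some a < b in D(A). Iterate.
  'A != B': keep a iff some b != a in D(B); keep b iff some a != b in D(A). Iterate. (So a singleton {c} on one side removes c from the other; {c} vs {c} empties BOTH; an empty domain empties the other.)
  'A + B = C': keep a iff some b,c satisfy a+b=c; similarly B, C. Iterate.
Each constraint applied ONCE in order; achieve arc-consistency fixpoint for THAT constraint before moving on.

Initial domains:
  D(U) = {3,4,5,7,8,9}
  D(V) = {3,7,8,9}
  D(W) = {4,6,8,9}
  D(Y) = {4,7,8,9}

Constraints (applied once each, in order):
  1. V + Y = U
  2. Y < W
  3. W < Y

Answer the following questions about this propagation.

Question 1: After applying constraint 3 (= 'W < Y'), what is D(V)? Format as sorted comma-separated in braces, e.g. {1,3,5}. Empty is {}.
Constraint 1 (V + Y = U) on D(V)={3,7,8,9} D(Y)={4,7,8,9} D(U)={3,4,5,7,8,9}: V {3,7,8,9}->{3}; Y {4,7,8,9}->{4}; U {3,4,5,7,8,9}->{7}
Constraint 2 (Y < W) on D(Y)={4} D(W)={4,6,8,9}: W {4,6,8,9}->{6,8,9}
Constraint 3 (W < Y) on D(W)={6,8,9} D(Y)={4}: W {6,8,9}->{}; Y {4}->{}
So after constraint 3: D(V) = {3}

Answer: {3}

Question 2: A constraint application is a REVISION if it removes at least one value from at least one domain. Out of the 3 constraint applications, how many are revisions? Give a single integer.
Constraint 1 (V + Y = U) on D(V)={3,7,8,9} D(Y)={4,7,8,9} D(U)={3,4,5,7,8,9}: V {3,7,8,9}->{3}; Y {4,7,8,9}->{4}; U {3,4,5,7,8,9}->{7} => REVISION
Constraint 2 (Y < W) on D(Y)={4} D(W)={4,6,8,9}: W {4,6,8,9}->{6,8,9} => REVISION
Constraint 3 (W < Y) on D(W)={6,8,9} D(Y)={4}: W {6,8,9}->{}; Y {4}->{} => REVISION
Total revisions = 3

Answer: 3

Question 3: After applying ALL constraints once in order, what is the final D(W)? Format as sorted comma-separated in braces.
Constraint 1 (V + Y = U) on D(V)={3,7,8,9} D(Y)={4,7,8,9} D(U)={3,4,5,7,8,9}: V {3,7,8,9}->{3}; Y {4,7,8,9}->{4}; U {3,4,5,7,8,9}->{7}
Constraint 2 (Y < W) on D(Y)={4} D(W)={4,6,8,9}: W {4,6,8,9}->{6,8,9}
Constraint 3 (W < Y) on D(W)={6,8,9} D(Y)={4}: W {6,8,9}->{}; Y {4}->{}
So after all 3 constraints: D(W) = {}

Answer: {}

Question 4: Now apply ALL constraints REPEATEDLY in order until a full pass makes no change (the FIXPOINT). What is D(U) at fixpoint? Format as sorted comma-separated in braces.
pass 0 (initial): D(U)={3,4,5,7,8,9}
pass 1: U {3,4,5,7,8,9}->{7}; V {3,7,8,9}->{3}; W {4,6,8,9}->{}; Y {4,7,8,9}->{}
pass 2: U {7}->{}; V {3}->{}
pass 3: no change
Fixpoint after 3 passes: D(U) = {}

Answer: {}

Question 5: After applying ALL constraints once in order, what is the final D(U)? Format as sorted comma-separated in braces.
Answer: {7}

Derivation:
Constraint 1 (V + Y = U) on D(V)={3,7,8,9} D(Y)={4,7,8,9} D(U)={3,4,5,7,8,9}: V {3,7,8,9}->{3}; Y {4,7,8,9}->{4}; U {3,4,5,7,8,9}->{7}
Constraint 2 (Y < W) on D(Y)={4} D(W)={4,6,8,9}: W {4,6,8,9}->{6,8,9}
Constraint 3 (W < Y) on D(W)={6,8,9} D(Y)={4}: W {6,8,9}->{}; Y {4}->{}
So after all 3 constraints: D(U) = {7}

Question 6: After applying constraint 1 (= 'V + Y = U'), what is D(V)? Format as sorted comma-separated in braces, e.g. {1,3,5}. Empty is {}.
Constraint 1 (V + Y = U) on D(V)={3,7,8,9} D(Y)={4,7,8,9} D(U)={3,4,5,7,8,9}: V {3,7,8,9}->{3}; Y {4,7,8,9}->{4}; U {3,4,5,7,8,9}->{7}
So after constraint 1: D(V) = {3}

Answer: {3}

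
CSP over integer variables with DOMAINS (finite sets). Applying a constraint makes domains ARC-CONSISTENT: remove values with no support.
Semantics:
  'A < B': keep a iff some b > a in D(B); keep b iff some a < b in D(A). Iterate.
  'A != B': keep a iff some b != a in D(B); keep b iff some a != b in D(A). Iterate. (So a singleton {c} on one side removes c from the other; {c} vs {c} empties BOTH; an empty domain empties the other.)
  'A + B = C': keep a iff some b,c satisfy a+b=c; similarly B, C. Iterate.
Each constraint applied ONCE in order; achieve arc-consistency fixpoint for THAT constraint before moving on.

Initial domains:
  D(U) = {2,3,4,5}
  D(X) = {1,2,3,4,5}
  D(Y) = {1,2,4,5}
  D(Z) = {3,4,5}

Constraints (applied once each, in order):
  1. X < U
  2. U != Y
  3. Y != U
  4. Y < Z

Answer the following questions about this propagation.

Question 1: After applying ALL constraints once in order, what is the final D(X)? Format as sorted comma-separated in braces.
Answer: {1,2,3,4}

Derivation:
Constraint 1 (X < U) on D(X)={1,2,3,4,5} D(U)={2,3,4,5}: X {1,2,3,4,5}->{1,2,3,4}
Constraint 2 (U != Y) on D(U)={2,3,4,5} D(Y)={1,2,4,5}: no change
Constraint 3 (Y != U) on D(Y)={1,2,4,5} D(U)={2,3,4,5}: no change
Constraint 4 (Y < Z) on D(Y)={1,2,4,5} D(Z)={3,4,5}: Y {1,2,4,5}->{1,2,4}
So after all 4 constraints: D(X) = {1,2,3,4}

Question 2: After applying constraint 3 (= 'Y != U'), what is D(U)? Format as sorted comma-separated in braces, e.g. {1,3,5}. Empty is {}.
Answer: {2,3,4,5}

Derivation:
Constraint 1 (X < U) on D(X)={1,2,3,4,5} D(U)={2,3,4,5}: X {1,2,3,4,5}->{1,2,3,4}
Constraint 2 (U != Y) on D(U)={2,3,4,5} D(Y)={1,2,4,5}: no change
Constraint 3 (Y != U) on D(Y)={1,2,4,5} D(U)={2,3,4,5}: no change
So after constraint 3: D(U) = {2,3,4,5}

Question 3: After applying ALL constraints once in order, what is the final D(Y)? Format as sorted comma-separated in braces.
Answer: {1,2,4}

Derivation:
Constraint 1 (X < U) on D(X)={1,2,3,4,5} D(U)={2,3,4,5}: X {1,2,3,4,5}->{1,2,3,4}
Constraint 2 (U != Y) on D(U)={2,3,4,5} D(Y)={1,2,4,5}: no change
Constraint 3 (Y != U) on D(Y)={1,2,4,5} D(U)={2,3,4,5}: no change
Constraint 4 (Y < Z) on D(Y)={1,2,4,5} D(Z)={3,4,5}: Y {1,2,4,5}->{1,2,4}
So after all 4 constraints: D(Y) = {1,2,4}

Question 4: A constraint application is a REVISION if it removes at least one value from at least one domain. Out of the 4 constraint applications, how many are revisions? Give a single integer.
Answer: 2

Derivation:
Constraint 1 (X < U) on D(X)={1,2,3,4,5} D(U)={2,3,4,5}: X {1,2,3,4,5}->{1,2,3,4} => REVISION
Constraint 2 (U != Y) on D(U)={2,3,4,5} D(Y)={1,2,4,5}: no change => not a revision
Constraint 3 (Y != U) on D(Y)={1,2,4,5} D(U)={2,3,4,5}: no change => not a revision
Constraint 4 (Y < Z) on D(Y)={1,2,4,5} D(Z)={3,4,5}: Y {1,2,4,5}->{1,2,4} => REVISION
Total revisions = 2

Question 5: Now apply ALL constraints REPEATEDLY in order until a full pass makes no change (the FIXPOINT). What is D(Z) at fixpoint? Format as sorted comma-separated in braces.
Answer: {3,4,5}

Derivation:
pass 0 (initial): D(Z)={3,4,5}
pass 1: X {1,2,3,4,5}->{1,2,3,4}; Y {1,2,4,5}->{1,2,4}
pass 2: no change
Fixpoint after 2 passes: D(Z) = {3,4,5}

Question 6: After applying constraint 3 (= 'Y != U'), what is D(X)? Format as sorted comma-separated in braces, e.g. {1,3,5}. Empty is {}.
Constraint 1 (X < U) on D(X)={1,2,3,4,5} D(U)={2,3,4,5}: X {1,2,3,4,5}->{1,2,3,4}
Constraint 2 (U != Y) on D(U)={2,3,4,5} D(Y)={1,2,4,5}: no change
Constraint 3 (Y != U) on D(Y)={1,2,4,5} D(U)={2,3,4,5}: no change
So after constraint 3: D(X) = {1,2,3,4}

Answer: {1,2,3,4}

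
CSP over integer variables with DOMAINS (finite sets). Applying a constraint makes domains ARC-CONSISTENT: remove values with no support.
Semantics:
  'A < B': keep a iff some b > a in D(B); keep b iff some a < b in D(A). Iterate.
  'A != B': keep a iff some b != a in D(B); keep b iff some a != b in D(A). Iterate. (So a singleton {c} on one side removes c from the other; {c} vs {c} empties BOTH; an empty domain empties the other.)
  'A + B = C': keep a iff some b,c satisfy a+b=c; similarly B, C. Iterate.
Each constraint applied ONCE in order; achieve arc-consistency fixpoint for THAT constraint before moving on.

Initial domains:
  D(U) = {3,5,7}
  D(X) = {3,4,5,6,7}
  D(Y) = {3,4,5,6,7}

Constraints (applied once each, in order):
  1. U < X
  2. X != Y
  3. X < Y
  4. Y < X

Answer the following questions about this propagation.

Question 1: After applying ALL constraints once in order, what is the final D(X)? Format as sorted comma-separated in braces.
Answer: {6}

Derivation:
Constraint 1 (U < X) on D(U)={3,5,7} D(X)={3,4,5,6,7}: U {3,5,7}->{3,5}; X {3,4,5,6,7}->{4,5,6,7}
Constraint 2 (X != Y) on D(X)={4,5,6,7} D(Y)={3,4,5,6,7}: no change
Constraint 3 (X < Y) on D(X)={4,5,6,7} D(Y)={3,4,5,6,7}: X {4,5,6,7}->{4,5,6}; Y {3,4,5,6,7}->{5,6,7}
Constraint 4 (Y < X) on D(Y)={5,6,7} D(X)={4,5,6}: Y {5,6,7}->{5}; X {4,5,6}->{6}
So after all 4 constraints: D(X) = {6}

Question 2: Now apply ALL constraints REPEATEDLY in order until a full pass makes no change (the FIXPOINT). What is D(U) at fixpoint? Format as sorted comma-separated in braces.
pass 0 (initial): D(U)={3,5,7}
pass 1: U {3,5,7}->{3,5}; X {3,4,5,6,7}->{6}; Y {3,4,5,6,7}->{5}
pass 2: X {6}->{}; Y {5}->{}
pass 3: U {3,5}->{}
pass 4: no change
Fixpoint after 4 passes: D(U) = {}

Answer: {}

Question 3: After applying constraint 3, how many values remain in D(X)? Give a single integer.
Constraint 1 (U < X) on D(U)={3,5,7} D(X)={3,4,5,6,7}: U {3,5,7}->{3,5}; X {3,4,5,6,7}->{4,5,6,7}
Constraint 2 (X != Y) on D(X)={4,5,6,7} D(Y)={3,4,5,6,7}: no change
Constraint 3 (X < Y) on D(X)={4,5,6,7} D(Y)={3,4,5,6,7}: X {4,5,6,7}->{4,5,6}; Y {3,4,5,6,7}->{5,6,7}
So after constraint 3: D(X)={4,5,6}, size = 3

Answer: 3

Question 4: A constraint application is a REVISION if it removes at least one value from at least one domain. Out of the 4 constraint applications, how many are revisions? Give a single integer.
Answer: 3

Derivation:
Constraint 1 (U < X) on D(U)={3,5,7} D(X)={3,4,5,6,7}: U {3,5,7}->{3,5}; X {3,4,5,6,7}->{4,5,6,7} => REVISION
Constraint 2 (X != Y) on D(X)={4,5,6,7} D(Y)={3,4,5,6,7}: no change => not a revision
Constraint 3 (X < Y) on D(X)={4,5,6,7} D(Y)={3,4,5,6,7}: X {4,5,6,7}->{4,5,6}; Y {3,4,5,6,7}->{5,6,7} => REVISION
Constraint 4 (Y < X) on D(Y)={5,6,7} D(X)={4,5,6}: Y {5,6,7}->{5}; X {4,5,6}->{6} => REVISION
Total revisions = 3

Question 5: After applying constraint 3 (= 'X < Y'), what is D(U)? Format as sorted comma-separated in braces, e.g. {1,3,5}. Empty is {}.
Constraint 1 (U < X) on D(U)={3,5,7} D(X)={3,4,5,6,7}: U {3,5,7}->{3,5}; X {3,4,5,6,7}->{4,5,6,7}
Constraint 2 (X != Y) on D(X)={4,5,6,7} D(Y)={3,4,5,6,7}: no change
Constraint 3 (X < Y) on D(X)={4,5,6,7} D(Y)={3,4,5,6,7}: X {4,5,6,7}->{4,5,6}; Y {3,4,5,6,7}->{5,6,7}
So after constraint 3: D(U) = {3,5}

Answer: {3,5}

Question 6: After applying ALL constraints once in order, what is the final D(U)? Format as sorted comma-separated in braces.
Answer: {3,5}

Derivation:
Constraint 1 (U < X) on D(U)={3,5,7} D(X)={3,4,5,6,7}: U {3,5,7}->{3,5}; X {3,4,5,6,7}->{4,5,6,7}
Constraint 2 (X != Y) on D(X)={4,5,6,7} D(Y)={3,4,5,6,7}: no change
Constraint 3 (X < Y) on D(X)={4,5,6,7} D(Y)={3,4,5,6,7}: X {4,5,6,7}->{4,5,6}; Y {3,4,5,6,7}->{5,6,7}
Constraint 4 (Y < X) on D(Y)={5,6,7} D(X)={4,5,6}: Y {5,6,7}->{5}; X {4,5,6}->{6}
So after all 4 constraints: D(U) = {3,5}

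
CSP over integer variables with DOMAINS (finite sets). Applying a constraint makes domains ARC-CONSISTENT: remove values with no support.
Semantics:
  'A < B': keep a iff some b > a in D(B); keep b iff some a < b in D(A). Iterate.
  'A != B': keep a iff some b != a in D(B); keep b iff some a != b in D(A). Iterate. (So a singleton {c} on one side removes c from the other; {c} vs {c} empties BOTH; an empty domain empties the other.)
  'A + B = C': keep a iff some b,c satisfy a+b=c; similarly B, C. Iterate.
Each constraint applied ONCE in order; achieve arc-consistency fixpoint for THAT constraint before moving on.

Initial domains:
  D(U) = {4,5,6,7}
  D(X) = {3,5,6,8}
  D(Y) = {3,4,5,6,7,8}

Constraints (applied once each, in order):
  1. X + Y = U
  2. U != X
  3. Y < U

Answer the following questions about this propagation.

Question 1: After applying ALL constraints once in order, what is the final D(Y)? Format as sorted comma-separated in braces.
Constraint 1 (X + Y = U) on D(X)={3,5,6,8} D(Y)={3,4,5,6,7,8} D(U)={4,5,6,7}: X {3,5,6,8}->{3}; Y {3,4,5,6,7,8}->{3,4}; U {4,5,6,7}->{6,7}
Constraint 2 (U != X) on D(U)={6,7} D(X)={3}: no change
Constraint 3 (Y < U) on D(Y)={3,4} D(U)={6,7}: no change
So after all 3 constraints: D(Y) = {3,4}

Answer: {3,4}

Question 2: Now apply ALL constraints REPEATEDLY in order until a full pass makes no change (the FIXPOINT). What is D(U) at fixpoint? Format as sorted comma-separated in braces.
pass 0 (initial): D(U)={4,5,6,7}
pass 1: U {4,5,6,7}->{6,7}; X {3,5,6,8}->{3}; Y {3,4,5,6,7,8}->{3,4}
pass 2: no change
Fixpoint after 2 passes: D(U) = {6,7}

Answer: {6,7}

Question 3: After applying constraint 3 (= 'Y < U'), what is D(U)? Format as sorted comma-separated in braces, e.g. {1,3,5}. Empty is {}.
Answer: {6,7}

Derivation:
Constraint 1 (X + Y = U) on D(X)={3,5,6,8} D(Y)={3,4,5,6,7,8} D(U)={4,5,6,7}: X {3,5,6,8}->{3}; Y {3,4,5,6,7,8}->{3,4}; U {4,5,6,7}->{6,7}
Constraint 2 (U != X) on D(U)={6,7} D(X)={3}: no change
Constraint 3 (Y < U) on D(Y)={3,4} D(U)={6,7}: no change
So after constraint 3: D(U) = {6,7}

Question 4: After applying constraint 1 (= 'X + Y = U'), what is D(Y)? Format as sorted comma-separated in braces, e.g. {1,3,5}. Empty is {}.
Answer: {3,4}

Derivation:
Constraint 1 (X + Y = U) on D(X)={3,5,6,8} D(Y)={3,4,5,6,7,8} D(U)={4,5,6,7}: X {3,5,6,8}->{3}; Y {3,4,5,6,7,8}->{3,4}; U {4,5,6,7}->{6,7}
So after constraint 1: D(Y) = {3,4}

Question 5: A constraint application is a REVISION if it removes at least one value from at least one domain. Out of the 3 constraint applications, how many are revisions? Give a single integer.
Constraint 1 (X + Y = U) on D(X)={3,5,6,8} D(Y)={3,4,5,6,7,8} D(U)={4,5,6,7}: X {3,5,6,8}->{3}; Y {3,4,5,6,7,8}->{3,4}; U {4,5,6,7}->{6,7} => REVISION
Constraint 2 (U != X) on D(U)={6,7} D(X)={3}: no change => not a revision
Constraint 3 (Y < U) on D(Y)={3,4} D(U)={6,7}: no change => not a revision
Total revisions = 1

Answer: 1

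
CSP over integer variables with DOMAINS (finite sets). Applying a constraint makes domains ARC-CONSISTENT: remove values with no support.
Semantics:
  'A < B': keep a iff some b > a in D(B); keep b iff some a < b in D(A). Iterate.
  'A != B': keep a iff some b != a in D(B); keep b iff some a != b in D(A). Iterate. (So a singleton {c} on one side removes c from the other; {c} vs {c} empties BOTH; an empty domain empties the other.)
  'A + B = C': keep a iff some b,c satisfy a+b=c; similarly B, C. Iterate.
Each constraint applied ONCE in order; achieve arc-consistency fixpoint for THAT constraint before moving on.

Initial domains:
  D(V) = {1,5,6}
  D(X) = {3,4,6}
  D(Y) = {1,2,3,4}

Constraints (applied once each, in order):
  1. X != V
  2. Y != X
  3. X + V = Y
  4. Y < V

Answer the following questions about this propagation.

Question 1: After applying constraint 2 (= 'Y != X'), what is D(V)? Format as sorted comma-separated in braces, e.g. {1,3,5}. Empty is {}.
Answer: {1,5,6}

Derivation:
Constraint 1 (X != V) on D(X)={3,4,6} D(V)={1,5,6}: no change
Constraint 2 (Y != X) on D(Y)={1,2,3,4} D(X)={3,4,6}: no change
So after constraint 2: D(V) = {1,5,6}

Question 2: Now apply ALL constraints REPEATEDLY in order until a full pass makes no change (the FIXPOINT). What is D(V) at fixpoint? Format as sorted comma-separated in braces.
pass 0 (initial): D(V)={1,5,6}
pass 1: V {1,5,6}->{}; X {3,4,6}->{3}; Y {1,2,3,4}->{}
pass 2: X {3}->{}
pass 3: no change
Fixpoint after 3 passes: D(V) = {}

Answer: {}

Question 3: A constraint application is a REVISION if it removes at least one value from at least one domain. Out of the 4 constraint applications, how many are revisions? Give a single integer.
Constraint 1 (X != V) on D(X)={3,4,6} D(V)={1,5,6}: no change => not a revision
Constraint 2 (Y != X) on D(Y)={1,2,3,4} D(X)={3,4,6}: no change => not a revision
Constraint 3 (X + V = Y) on D(X)={3,4,6} D(V)={1,5,6} D(Y)={1,2,3,4}: X {3,4,6}->{3}; V {1,5,6}->{1}; Y {1,2,3,4}->{4} => REVISION
Constraint 4 (Y < V) on D(Y)={4} D(V)={1}: Y {4}->{}; V {1}->{} => REVISION
Total revisions = 2

Answer: 2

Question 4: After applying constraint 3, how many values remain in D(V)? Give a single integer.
Answer: 1

Derivation:
Constraint 1 (X != V) on D(X)={3,4,6} D(V)={1,5,6}: no change
Constraint 2 (Y != X) on D(Y)={1,2,3,4} D(X)={3,4,6}: no change
Constraint 3 (X + V = Y) on D(X)={3,4,6} D(V)={1,5,6} D(Y)={1,2,3,4}: X {3,4,6}->{3}; V {1,5,6}->{1}; Y {1,2,3,4}->{4}
So after constraint 3: D(V)={1}, size = 1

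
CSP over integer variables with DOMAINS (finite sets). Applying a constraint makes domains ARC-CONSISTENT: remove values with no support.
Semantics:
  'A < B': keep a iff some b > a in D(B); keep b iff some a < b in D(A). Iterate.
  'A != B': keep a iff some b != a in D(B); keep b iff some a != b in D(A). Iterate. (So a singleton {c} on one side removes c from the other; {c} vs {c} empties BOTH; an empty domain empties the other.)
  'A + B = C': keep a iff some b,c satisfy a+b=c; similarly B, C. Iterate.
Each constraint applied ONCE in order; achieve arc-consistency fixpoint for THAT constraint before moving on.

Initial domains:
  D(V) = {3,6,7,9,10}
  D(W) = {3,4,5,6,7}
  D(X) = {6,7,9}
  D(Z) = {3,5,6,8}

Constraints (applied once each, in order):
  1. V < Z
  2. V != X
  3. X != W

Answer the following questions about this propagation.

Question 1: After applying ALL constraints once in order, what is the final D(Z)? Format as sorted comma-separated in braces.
Answer: {5,6,8}

Derivation:
Constraint 1 (V < Z) on D(V)={3,6,7,9,10} D(Z)={3,5,6,8}: V {3,6,7,9,10}->{3,6,7}; Z {3,5,6,8}->{5,6,8}
Constraint 2 (V != X) on D(V)={3,6,7} D(X)={6,7,9}: no change
Constraint 3 (X != W) on D(X)={6,7,9} D(W)={3,4,5,6,7}: no change
So after all 3 constraints: D(Z) = {5,6,8}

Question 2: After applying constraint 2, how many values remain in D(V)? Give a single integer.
Constraint 1 (V < Z) on D(V)={3,6,7,9,10} D(Z)={3,5,6,8}: V {3,6,7,9,10}->{3,6,7}; Z {3,5,6,8}->{5,6,8}
Constraint 2 (V != X) on D(V)={3,6,7} D(X)={6,7,9}: no change
So after constraint 2: D(V)={3,6,7}, size = 3

Answer: 3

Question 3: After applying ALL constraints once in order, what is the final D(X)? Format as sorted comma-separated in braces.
Answer: {6,7,9}

Derivation:
Constraint 1 (V < Z) on D(V)={3,6,7,9,10} D(Z)={3,5,6,8}: V {3,6,7,9,10}->{3,6,7}; Z {3,5,6,8}->{5,6,8}
Constraint 2 (V != X) on D(V)={3,6,7} D(X)={6,7,9}: no change
Constraint 3 (X != W) on D(X)={6,7,9} D(W)={3,4,5,6,7}: no change
So after all 3 constraints: D(X) = {6,7,9}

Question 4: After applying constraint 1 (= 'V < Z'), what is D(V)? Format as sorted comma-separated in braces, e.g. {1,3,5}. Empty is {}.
Answer: {3,6,7}

Derivation:
Constraint 1 (V < Z) on D(V)={3,6,7,9,10} D(Z)={3,5,6,8}: V {3,6,7,9,10}->{3,6,7}; Z {3,5,6,8}->{5,6,8}
So after constraint 1: D(V) = {3,6,7}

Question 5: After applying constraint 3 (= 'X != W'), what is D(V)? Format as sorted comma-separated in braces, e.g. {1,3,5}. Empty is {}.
Constraint 1 (V < Z) on D(V)={3,6,7,9,10} D(Z)={3,5,6,8}: V {3,6,7,9,10}->{3,6,7}; Z {3,5,6,8}->{5,6,8}
Constraint 2 (V != X) on D(V)={3,6,7} D(X)={6,7,9}: no change
Constraint 3 (X != W) on D(X)={6,7,9} D(W)={3,4,5,6,7}: no change
So after constraint 3: D(V) = {3,6,7}

Answer: {3,6,7}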